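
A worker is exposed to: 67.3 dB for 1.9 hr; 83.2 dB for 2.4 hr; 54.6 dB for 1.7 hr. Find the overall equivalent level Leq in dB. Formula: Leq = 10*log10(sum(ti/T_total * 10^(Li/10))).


T_total = 1.9 + 2.4 + 1.7 = 6.0 hr
(1.9/6.0) * 10^(67.3/10) = 1.7006e+06
(2.4/6.0) * 10^(83.2/10) = 8.35718e+07
(1.7/6.0) * 10^(54.6/10) = 81714.2
Sum = 1.7006e+06 + 8.35718e+07 + 81714.2 = 8.53541e+07
Leq = 10*log10(8.53541e+07) = 79.312 dB


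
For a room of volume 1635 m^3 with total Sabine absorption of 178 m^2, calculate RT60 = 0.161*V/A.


RT60 = 0.161 * 1635 / 178 = 1.4788 s


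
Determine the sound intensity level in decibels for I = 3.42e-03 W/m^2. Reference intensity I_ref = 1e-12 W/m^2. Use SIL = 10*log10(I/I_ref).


I / I_ref = 3.42e-03 / 1e-12 = 3.42e+09
SIL = 10 * log10(3.42e+09) = 95.34 dB


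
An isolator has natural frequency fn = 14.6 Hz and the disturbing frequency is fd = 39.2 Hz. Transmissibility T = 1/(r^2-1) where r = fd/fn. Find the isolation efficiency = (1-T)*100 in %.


r = 39.2 / 14.6 = 2.68493
r^2 - 1 = 2.68493^2 - 1 = 6.20885
T = 1/6.20885 = 0.16106
Efficiency = (1 - 0.16106)*100 = 83.894 %


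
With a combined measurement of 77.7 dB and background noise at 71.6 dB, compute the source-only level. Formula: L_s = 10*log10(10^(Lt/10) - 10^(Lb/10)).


10^(77.7/10) = 5.88844e+07
10^(71.6/10) = 1.44544e+07
Difference = 5.88844e+07 - 1.44544e+07 = 4.443e+07
L_source = 10*log10(4.443e+07) = 76.477 dB


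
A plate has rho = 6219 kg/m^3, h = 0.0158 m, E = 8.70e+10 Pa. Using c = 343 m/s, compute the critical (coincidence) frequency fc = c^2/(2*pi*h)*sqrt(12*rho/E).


12*rho/E = 12*6219/8.70e+10 = 8.57793e-07
sqrt(12*rho/E) = sqrt(8.57793e-07) = 0.000926171
c^2/(2*pi*h) = 343^2/(2*pi*0.0158) = 1.18509e+06
fc = 1.18509e+06 * 0.000926171 = 1097.6 Hz


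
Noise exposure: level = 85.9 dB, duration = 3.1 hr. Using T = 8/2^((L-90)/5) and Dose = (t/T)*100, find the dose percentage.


T_allowed = 8 / 2^((85.9 - 90)/5) = 14.1232 hr
Dose = 3.1 / 14.1232 * 100 = 21.95 %


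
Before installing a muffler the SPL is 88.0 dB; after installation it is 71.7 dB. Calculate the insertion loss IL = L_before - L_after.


Insertion loss = SPL without muffler - SPL with muffler
IL = 88.0 - 71.7 = 16.3 dB


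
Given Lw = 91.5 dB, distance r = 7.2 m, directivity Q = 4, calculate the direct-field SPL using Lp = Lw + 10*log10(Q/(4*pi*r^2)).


4*pi*r^2 = 4*pi*7.2^2 = 651.441 m^2
Q / (4*pi*r^2) = 4 / 651.441 = 0.00614023
Lp = 91.5 + 10*log10(0.00614023) = 69.382 dB


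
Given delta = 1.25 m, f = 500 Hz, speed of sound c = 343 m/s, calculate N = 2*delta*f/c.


N = 2*delta*f/c = 2*delta/lambda, where lambda = c/f
lambda = 343 / 500 = 0.686 m
N = 2 * 1.25 / 0.686 = 3.6443


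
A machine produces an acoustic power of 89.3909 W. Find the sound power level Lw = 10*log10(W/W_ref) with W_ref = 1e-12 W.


W / W_ref = 89.3909 / 1e-12 = 8.93909e+13
Lw = 10 * log10(8.93909e+13) = 139.51 dB


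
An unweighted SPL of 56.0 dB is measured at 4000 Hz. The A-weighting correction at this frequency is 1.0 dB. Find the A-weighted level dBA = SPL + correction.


A-weighting table: 4000 Hz -> 1.0 dB correction
SPL_A = SPL + correction = 56.0 + (1.0) = 57 dBA


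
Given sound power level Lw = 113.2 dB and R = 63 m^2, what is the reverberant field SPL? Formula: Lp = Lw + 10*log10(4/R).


4/R = 4/63 = 0.0634921
Lp = 113.2 + 10*log10(0.0634921) = 101.23 dB


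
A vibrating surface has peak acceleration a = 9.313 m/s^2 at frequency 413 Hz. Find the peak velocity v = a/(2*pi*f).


omega = 2*pi*f = 2*pi*413 = 2594.96 rad/s
v = a / omega = 9.313 / 2594.96 = 0.0035889 m/s


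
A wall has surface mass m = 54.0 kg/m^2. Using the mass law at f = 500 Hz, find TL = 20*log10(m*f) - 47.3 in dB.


m * f = 54.0 * 500 = 27000
20*log10(27000) = 88.6273 dB
TL = 88.6273 - 47.3 = 41.327 dB


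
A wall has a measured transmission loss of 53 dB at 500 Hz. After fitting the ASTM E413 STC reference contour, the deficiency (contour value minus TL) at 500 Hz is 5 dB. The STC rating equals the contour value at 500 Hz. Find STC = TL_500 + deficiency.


By ASTM E413, STC = value of the fitted reference contour at 500 Hz.
Contour value at 500 Hz = TL_500 + deficiency = 53 + 5 = 58
STC = 58


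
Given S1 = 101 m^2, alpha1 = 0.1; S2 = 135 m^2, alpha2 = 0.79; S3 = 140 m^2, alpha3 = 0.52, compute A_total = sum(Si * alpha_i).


101 * 0.1 = 10.1
135 * 0.79 = 106.65
140 * 0.52 = 72.8
A_total = 10.1 + 106.65 + 72.8 = 189.55 m^2


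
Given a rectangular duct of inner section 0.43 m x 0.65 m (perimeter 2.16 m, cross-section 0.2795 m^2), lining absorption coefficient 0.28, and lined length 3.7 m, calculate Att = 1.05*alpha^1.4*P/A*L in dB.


alpha^1.4 = 0.28^1.4 = 0.168276
Attenuation rate = 1.05 * alpha^1.4 * P / A
= 1.05 * 0.168276 * 2.16 / 0.2795 = 1.36547 dB/m
Total Att = 1.36547 * 3.7 = 5.0522 dB


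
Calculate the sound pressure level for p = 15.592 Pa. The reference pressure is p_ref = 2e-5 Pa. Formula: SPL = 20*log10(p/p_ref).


p / p_ref = 15.592 / 2e-5 = 779600
SPL = 20 * log10(779600) = 117.84 dB


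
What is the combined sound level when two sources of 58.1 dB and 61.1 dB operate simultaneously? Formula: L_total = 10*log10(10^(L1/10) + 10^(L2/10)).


10^(58.1/10) = 645654
10^(61.1/10) = 1.28825e+06
Sum = 645654 + 1.28825e+06 = 1.9339e+06
L_total = 10*log10(1.9339e+06) = 62.864 dB


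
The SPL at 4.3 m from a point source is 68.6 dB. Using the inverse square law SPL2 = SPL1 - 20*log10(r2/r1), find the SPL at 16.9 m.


r2/r1 = 16.9/4.3 = 3.93023
Correction = 20*log10(3.93023) = 11.8884 dB
SPL2 = 68.6 - 11.8884 = 56.712 dB


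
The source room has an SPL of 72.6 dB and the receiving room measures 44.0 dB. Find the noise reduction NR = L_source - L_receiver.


NR = L_source - L_receiver (difference between source and receiving room levels)
NR = 72.6 - 44.0 = 28.6 dB


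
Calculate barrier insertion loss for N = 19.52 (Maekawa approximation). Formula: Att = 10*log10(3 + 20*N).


3 + 20*N = 3 + 20*19.52 = 393.4
Att = 10*log10(393.4) = 25.948 dB


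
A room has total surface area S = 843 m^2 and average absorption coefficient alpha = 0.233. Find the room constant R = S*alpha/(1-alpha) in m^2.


R = 843 * 0.233 / (1 - 0.233) = 256.09 m^2


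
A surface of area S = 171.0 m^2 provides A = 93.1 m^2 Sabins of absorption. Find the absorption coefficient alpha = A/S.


Absorption coefficient = absorbed power / incident power
alpha = A / S = 93.1 / 171.0 = 0.54444


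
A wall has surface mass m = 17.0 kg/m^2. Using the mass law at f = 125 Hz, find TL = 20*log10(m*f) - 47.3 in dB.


m * f = 17.0 * 125 = 2125
20*log10(2125) = 66.5472 dB
TL = 66.5472 - 47.3 = 19.247 dB


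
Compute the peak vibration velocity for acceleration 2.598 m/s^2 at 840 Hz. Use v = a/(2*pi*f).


omega = 2*pi*f = 2*pi*840 = 5277.88 rad/s
v = a / omega = 2.598 / 5277.88 = 0.00049224 m/s


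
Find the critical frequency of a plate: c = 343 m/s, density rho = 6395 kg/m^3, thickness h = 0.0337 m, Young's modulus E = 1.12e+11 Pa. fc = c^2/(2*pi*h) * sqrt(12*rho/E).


12*rho/E = 12*6395/1.12e+11 = 6.85179e-07
sqrt(12*rho/E) = sqrt(6.85179e-07) = 0.000827755
c^2/(2*pi*h) = 343^2/(2*pi*0.0337) = 555621
fc = 555621 * 0.000827755 = 459.92 Hz


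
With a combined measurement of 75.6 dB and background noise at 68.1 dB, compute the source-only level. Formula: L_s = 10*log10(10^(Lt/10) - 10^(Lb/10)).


10^(75.6/10) = 3.63078e+07
10^(68.1/10) = 6.45654e+06
Difference = 3.63078e+07 - 6.45654e+06 = 2.98513e+07
L_source = 10*log10(2.98513e+07) = 74.75 dB


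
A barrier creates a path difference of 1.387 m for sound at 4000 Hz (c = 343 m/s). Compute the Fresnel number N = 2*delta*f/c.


N = 2*delta*f/c = 2*delta/lambda, where lambda = c/f
lambda = 343 / 4000 = 0.08575 m
N = 2 * 1.387 / 0.08575 = 32.35


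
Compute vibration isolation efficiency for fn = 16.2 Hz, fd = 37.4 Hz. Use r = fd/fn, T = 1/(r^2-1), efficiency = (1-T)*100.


r = 37.4 / 16.2 = 2.30864
r^2 - 1 = 2.30864^2 - 1 = 4.32982
T = 1/4.32982 = 0.230956
Efficiency = (1 - 0.230956)*100 = 76.904 %


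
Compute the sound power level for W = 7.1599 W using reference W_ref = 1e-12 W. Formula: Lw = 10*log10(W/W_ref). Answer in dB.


W / W_ref = 7.1599 / 1e-12 = 7.1599e+12
Lw = 10 * log10(7.1599e+12) = 128.55 dB


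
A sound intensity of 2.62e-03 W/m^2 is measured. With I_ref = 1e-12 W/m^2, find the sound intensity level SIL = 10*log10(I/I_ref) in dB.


I / I_ref = 2.62e-03 / 1e-12 = 2.62e+09
SIL = 10 * log10(2.62e+09) = 94.183 dB


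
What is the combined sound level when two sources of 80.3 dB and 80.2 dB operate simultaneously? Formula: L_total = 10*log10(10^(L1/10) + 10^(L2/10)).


10^(80.3/10) = 1.07152e+08
10^(80.2/10) = 1.04713e+08
Sum = 1.07152e+08 + 1.04713e+08 = 2.11865e+08
L_total = 10*log10(2.11865e+08) = 83.261 dB


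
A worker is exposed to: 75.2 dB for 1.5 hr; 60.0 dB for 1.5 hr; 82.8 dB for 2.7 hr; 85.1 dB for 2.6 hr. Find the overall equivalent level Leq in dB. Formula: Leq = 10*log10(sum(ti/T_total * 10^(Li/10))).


T_total = 1.5 + 1.5 + 2.7 + 2.6 = 8.3 hr
(1.5/8.3) * 10^(75.2/10) = 5.9843e+06
(1.5/8.3) * 10^(60.0/10) = 180723
(2.7/8.3) * 10^(82.8/10) = 6.19849e+07
(2.6/8.3) * 10^(85.1/10) = 1.01367e+08
Sum = 5.9843e+06 + 180723 + 6.19849e+07 + 1.01367e+08 = 1.69517e+08
Leq = 10*log10(1.69517e+08) = 82.292 dB


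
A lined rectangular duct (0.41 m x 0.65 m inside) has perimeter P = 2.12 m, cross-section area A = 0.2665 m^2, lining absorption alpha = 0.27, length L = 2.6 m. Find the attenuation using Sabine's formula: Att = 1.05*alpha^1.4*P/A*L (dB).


alpha^1.4 = 0.27^1.4 = 0.159922
Attenuation rate = 1.05 * alpha^1.4 * P / A
= 1.05 * 0.159922 * 2.12 / 0.2665 = 1.33578 dB/m
Total Att = 1.33578 * 2.6 = 3.473 dB


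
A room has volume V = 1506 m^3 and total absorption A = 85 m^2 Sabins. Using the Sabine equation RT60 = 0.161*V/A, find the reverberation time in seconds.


RT60 = 0.161 * 1506 / 85 = 2.8525 s


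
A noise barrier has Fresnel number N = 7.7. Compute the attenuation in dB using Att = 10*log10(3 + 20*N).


3 + 20*N = 3 + 20*7.7 = 157
Att = 10*log10(157) = 21.959 dB


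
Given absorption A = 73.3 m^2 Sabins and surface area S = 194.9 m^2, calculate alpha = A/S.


Absorption coefficient = absorbed power / incident power
alpha = A / S = 73.3 / 194.9 = 0.37609


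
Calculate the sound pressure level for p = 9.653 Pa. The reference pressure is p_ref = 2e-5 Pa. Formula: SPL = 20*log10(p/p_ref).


p / p_ref = 9.653 / 2e-5 = 482650
SPL = 20 * log10(482650) = 113.67 dB


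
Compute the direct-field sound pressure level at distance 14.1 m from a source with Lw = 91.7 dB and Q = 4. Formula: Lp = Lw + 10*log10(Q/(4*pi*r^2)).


4*pi*r^2 = 4*pi*14.1^2 = 2498.32 m^2
Q / (4*pi*r^2) = 4 / 2498.32 = 0.00160108
Lp = 91.7 + 10*log10(0.00160108) = 63.744 dB


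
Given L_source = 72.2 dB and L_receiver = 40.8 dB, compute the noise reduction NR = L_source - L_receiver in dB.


NR = L_source - L_receiver (difference between source and receiving room levels)
NR = 72.2 - 40.8 = 31.4 dB


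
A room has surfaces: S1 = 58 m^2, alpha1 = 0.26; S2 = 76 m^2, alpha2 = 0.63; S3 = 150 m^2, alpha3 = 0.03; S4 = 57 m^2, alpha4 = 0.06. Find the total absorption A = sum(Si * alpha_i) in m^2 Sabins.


58 * 0.26 = 15.08
76 * 0.63 = 47.88
150 * 0.03 = 4.5
57 * 0.06 = 3.42
A_total = 15.08 + 47.88 + 4.5 + 3.42 = 70.88 m^2


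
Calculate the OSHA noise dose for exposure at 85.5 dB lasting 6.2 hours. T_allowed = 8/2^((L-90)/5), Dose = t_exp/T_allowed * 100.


T_allowed = 8 / 2^((85.5 - 90)/5) = 14.9285 hr
Dose = 6.2 / 14.9285 * 100 = 41.531 %


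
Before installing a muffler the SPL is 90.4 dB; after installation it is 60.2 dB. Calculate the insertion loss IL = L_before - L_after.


Insertion loss = SPL without muffler - SPL with muffler
IL = 90.4 - 60.2 = 30.2 dB


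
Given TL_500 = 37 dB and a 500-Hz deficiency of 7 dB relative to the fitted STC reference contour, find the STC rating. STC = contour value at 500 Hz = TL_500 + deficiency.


By ASTM E413, STC = value of the fitted reference contour at 500 Hz.
Contour value at 500 Hz = TL_500 + deficiency = 37 + 7 = 44
STC = 44


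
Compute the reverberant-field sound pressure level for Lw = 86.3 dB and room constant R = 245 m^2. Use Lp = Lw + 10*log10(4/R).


4/R = 4/245 = 0.0163265
Lp = 86.3 + 10*log10(0.0163265) = 68.429 dB


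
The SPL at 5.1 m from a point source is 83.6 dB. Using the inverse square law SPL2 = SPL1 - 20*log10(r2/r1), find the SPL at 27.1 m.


r2/r1 = 27.1/5.1 = 5.31373
Correction = 20*log10(5.31373) = 14.508 dB
SPL2 = 83.6 - 14.508 = 69.092 dB


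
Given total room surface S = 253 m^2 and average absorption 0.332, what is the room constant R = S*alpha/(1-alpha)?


R = 253 * 0.332 / (1 - 0.332) = 125.74 m^2


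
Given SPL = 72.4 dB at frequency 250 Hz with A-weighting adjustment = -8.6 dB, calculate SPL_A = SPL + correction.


A-weighting table: 250 Hz -> -8.6 dB correction
SPL_A = SPL + correction = 72.4 + (-8.6) = 63.8 dBA


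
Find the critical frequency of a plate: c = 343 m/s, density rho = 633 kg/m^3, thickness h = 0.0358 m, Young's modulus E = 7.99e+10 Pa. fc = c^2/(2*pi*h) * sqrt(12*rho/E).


12*rho/E = 12*633/7.99e+10 = 9.50688e-08
sqrt(12*rho/E) = sqrt(9.50688e-08) = 0.000308332
c^2/(2*pi*h) = 343^2/(2*pi*0.0358) = 523028
fc = 523028 * 0.000308332 = 161.27 Hz


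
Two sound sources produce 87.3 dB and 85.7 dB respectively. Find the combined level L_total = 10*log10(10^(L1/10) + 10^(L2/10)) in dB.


10^(87.3/10) = 5.37032e+08
10^(85.7/10) = 3.71535e+08
Sum = 5.37032e+08 + 3.71535e+08 = 9.08567e+08
L_total = 10*log10(9.08567e+08) = 89.584 dB


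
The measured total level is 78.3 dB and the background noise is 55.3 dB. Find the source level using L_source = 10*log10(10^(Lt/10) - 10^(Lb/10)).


10^(78.3/10) = 6.76083e+07
10^(55.3/10) = 338844
Difference = 6.76083e+07 - 338844 = 6.72695e+07
L_source = 10*log10(6.72695e+07) = 78.278 dB


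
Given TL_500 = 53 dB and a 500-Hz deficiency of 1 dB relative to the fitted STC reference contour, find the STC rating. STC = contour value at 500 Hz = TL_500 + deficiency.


By ASTM E413, STC = value of the fitted reference contour at 500 Hz.
Contour value at 500 Hz = TL_500 + deficiency = 53 + 1 = 54
STC = 54


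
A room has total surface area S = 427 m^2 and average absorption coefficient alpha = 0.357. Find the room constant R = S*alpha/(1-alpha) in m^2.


R = 427 * 0.357 / (1 - 0.357) = 237.07 m^2


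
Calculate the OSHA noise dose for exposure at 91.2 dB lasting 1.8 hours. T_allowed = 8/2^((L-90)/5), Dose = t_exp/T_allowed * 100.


T_allowed = 8 / 2^((91.2 - 90)/5) = 6.77396 hr
Dose = 1.8 / 6.77396 * 100 = 26.572 %


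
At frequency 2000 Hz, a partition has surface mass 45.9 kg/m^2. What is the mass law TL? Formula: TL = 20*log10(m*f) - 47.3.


m * f = 45.9 * 2000 = 91800
20*log10(91800) = 99.2569 dB
TL = 99.2569 - 47.3 = 51.957 dB


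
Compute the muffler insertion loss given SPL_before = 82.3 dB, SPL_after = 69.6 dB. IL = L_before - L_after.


Insertion loss = SPL without muffler - SPL with muffler
IL = 82.3 - 69.6 = 12.7 dB


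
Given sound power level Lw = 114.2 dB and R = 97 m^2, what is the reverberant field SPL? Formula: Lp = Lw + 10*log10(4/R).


4/R = 4/97 = 0.0412371
Lp = 114.2 + 10*log10(0.0412371) = 100.35 dB


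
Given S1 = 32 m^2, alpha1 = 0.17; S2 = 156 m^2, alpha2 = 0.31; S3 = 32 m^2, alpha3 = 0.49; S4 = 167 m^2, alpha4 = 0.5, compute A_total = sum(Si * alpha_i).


32 * 0.17 = 5.44
156 * 0.31 = 48.36
32 * 0.49 = 15.68
167 * 0.5 = 83.5
A_total = 5.44 + 48.36 + 15.68 + 83.5 = 152.98 m^2


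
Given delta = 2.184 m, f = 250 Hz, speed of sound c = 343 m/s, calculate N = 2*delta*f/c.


N = 2*delta*f/c = 2*delta/lambda, where lambda = c/f
lambda = 343 / 250 = 1.372 m
N = 2 * 2.184 / 1.372 = 3.1837


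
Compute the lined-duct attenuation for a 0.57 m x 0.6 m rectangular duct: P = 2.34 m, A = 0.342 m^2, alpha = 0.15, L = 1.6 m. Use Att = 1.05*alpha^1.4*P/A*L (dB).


alpha^1.4 = 0.15^1.4 = 0.0702308
Attenuation rate = 1.05 * alpha^1.4 * P / A
= 1.05 * 0.0702308 * 2.34 / 0.342 = 0.504553 dB/m
Total Att = 0.504553 * 1.6 = 0.80728 dB


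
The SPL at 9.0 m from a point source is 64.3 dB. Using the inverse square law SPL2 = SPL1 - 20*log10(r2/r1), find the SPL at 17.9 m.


r2/r1 = 17.9/9.0 = 1.98889
Correction = 20*log10(1.98889) = 5.97222 dB
SPL2 = 64.3 - 5.97222 = 58.328 dB


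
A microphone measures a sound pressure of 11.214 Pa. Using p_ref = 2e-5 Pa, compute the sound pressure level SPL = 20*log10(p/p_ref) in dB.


p / p_ref = 11.214 / 2e-5 = 560700
SPL = 20 * log10(560700) = 114.97 dB


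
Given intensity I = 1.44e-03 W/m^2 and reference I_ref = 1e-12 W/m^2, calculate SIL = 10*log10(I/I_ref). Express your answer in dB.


I / I_ref = 1.44e-03 / 1e-12 = 1.44e+09
SIL = 10 * log10(1.44e+09) = 91.584 dB


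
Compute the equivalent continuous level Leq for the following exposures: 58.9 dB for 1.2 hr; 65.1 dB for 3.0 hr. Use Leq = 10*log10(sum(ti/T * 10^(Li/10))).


T_total = 1.2 + 3.0 = 4.2 hr
(1.2/4.2) * 10^(58.9/10) = 221785
(3.0/4.2) * 10^(65.1/10) = 2.31138e+06
Sum = 221785 + 2.31138e+06 = 2.53316e+06
Leq = 10*log10(2.53316e+06) = 64.037 dB


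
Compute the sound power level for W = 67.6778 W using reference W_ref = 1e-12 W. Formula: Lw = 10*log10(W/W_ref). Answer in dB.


W / W_ref = 67.6778 / 1e-12 = 6.76778e+13
Lw = 10 * log10(6.76778e+13) = 138.3 dB


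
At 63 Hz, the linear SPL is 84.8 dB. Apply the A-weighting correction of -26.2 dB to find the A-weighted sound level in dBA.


A-weighting table: 63 Hz -> -26.2 dB correction
SPL_A = SPL + correction = 84.8 + (-26.2) = 58.6 dBA


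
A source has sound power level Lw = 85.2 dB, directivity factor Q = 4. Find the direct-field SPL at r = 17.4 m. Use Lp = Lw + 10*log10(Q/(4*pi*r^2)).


4*pi*r^2 = 4*pi*17.4^2 = 3804.59 m^2
Q / (4*pi*r^2) = 4 / 3804.59 = 0.00105136
Lp = 85.2 + 10*log10(0.00105136) = 55.418 dB


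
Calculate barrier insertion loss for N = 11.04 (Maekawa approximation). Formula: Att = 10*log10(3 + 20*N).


3 + 20*N = 3 + 20*11.04 = 223.8
Att = 10*log10(223.8) = 23.499 dB


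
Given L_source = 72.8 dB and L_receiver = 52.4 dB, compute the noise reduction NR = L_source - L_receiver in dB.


NR = L_source - L_receiver (difference between source and receiving room levels)
NR = 72.8 - 52.4 = 20.4 dB


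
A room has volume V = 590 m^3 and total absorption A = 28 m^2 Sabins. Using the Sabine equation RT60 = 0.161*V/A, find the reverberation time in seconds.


RT60 = 0.161 * 590 / 28 = 3.3925 s


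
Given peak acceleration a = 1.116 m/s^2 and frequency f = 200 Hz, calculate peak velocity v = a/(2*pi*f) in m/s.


omega = 2*pi*f = 2*pi*200 = 1256.64 rad/s
v = a / omega = 1.116 / 1256.64 = 0.00088808 m/s


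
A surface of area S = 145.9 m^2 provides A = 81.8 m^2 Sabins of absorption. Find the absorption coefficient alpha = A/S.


Absorption coefficient = absorbed power / incident power
alpha = A / S = 81.8 / 145.9 = 0.56066


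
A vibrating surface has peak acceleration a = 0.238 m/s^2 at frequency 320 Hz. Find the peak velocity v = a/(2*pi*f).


omega = 2*pi*f = 2*pi*320 = 2010.62 rad/s
v = a / omega = 0.238 / 2010.62 = 0.00011837 m/s


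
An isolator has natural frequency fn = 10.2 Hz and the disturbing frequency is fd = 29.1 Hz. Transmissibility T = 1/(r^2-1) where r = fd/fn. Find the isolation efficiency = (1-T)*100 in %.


r = 29.1 / 10.2 = 2.85294
r^2 - 1 = 2.85294^2 - 1 = 7.13927
T = 1/7.13927 = 0.14007
Efficiency = (1 - 0.14007)*100 = 85.993 %


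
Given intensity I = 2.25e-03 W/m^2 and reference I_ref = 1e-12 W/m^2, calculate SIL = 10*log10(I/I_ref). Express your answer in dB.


I / I_ref = 2.25e-03 / 1e-12 = 2.25e+09
SIL = 10 * log10(2.25e+09) = 93.522 dB


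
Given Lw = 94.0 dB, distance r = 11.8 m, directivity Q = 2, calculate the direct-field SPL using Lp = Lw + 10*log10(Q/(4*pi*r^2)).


4*pi*r^2 = 4*pi*11.8^2 = 1749.74 m^2
Q / (4*pi*r^2) = 2 / 1749.74 = 0.00114303
Lp = 94.0 + 10*log10(0.00114303) = 64.581 dB


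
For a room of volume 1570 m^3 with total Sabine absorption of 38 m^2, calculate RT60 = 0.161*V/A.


RT60 = 0.161 * 1570 / 38 = 6.6518 s


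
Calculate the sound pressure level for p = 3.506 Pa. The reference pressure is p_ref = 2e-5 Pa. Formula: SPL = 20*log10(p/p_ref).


p / p_ref = 3.506 / 2e-5 = 175300
SPL = 20 * log10(175300) = 104.88 dB


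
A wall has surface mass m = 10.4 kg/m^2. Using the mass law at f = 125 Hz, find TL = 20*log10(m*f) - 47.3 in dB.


m * f = 10.4 * 125 = 1300
20*log10(1300) = 62.2789 dB
TL = 62.2789 - 47.3 = 14.979 dB


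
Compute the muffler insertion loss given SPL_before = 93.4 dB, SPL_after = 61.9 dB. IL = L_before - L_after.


Insertion loss = SPL without muffler - SPL with muffler
IL = 93.4 - 61.9 = 31.5 dB


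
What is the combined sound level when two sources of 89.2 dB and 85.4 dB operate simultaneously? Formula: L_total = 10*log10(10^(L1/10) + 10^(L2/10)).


10^(89.2/10) = 8.31764e+08
10^(85.4/10) = 3.46737e+08
Sum = 8.31764e+08 + 3.46737e+08 = 1.1785e+09
L_total = 10*log10(1.1785e+09) = 90.713 dB


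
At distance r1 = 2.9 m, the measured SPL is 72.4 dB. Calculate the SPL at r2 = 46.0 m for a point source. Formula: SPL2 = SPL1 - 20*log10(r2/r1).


r2/r1 = 46.0/2.9 = 15.8621
Correction = 20*log10(15.8621) = 24.0072 dB
SPL2 = 72.4 - 24.0072 = 48.393 dB


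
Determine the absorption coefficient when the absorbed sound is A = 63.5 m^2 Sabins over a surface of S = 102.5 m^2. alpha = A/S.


Absorption coefficient = absorbed power / incident power
alpha = A / S = 63.5 / 102.5 = 0.61951


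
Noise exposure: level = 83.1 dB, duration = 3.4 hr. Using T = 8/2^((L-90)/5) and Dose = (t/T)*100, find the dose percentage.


T_allowed = 8 / 2^((83.1 - 90)/5) = 20.8215 hr
Dose = 3.4 / 20.8215 * 100 = 16.329 %


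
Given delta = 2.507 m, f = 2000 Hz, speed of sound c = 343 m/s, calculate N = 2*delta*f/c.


N = 2*delta*f/c = 2*delta/lambda, where lambda = c/f
lambda = 343 / 2000 = 0.1715 m
N = 2 * 2.507 / 0.1715 = 29.236


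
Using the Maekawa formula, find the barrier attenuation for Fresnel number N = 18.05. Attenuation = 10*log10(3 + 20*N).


3 + 20*N = 3 + 20*18.05 = 364
Att = 10*log10(364) = 25.611 dB


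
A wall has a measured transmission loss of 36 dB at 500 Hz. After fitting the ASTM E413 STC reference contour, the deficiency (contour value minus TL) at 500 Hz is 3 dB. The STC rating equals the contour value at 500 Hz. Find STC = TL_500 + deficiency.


By ASTM E413, STC = value of the fitted reference contour at 500 Hz.
Contour value at 500 Hz = TL_500 + deficiency = 36 + 3 = 39
STC = 39


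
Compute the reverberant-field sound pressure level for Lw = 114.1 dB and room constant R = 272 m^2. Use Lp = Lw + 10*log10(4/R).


4/R = 4/272 = 0.0147059
Lp = 114.1 + 10*log10(0.0147059) = 95.775 dB


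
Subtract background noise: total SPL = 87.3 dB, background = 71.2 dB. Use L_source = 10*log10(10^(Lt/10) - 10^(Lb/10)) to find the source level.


10^(87.3/10) = 5.37032e+08
10^(71.2/10) = 1.31826e+07
Difference = 5.37032e+08 - 1.31826e+07 = 5.23849e+08
L_source = 10*log10(5.23849e+08) = 87.192 dB


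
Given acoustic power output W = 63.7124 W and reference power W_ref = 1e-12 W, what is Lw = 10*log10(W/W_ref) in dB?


W / W_ref = 63.7124 / 1e-12 = 6.37124e+13
Lw = 10 * log10(6.37124e+13) = 138.04 dB


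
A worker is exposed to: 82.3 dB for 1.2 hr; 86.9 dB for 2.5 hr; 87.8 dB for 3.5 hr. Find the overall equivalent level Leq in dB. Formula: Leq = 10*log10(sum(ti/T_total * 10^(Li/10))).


T_total = 1.2 + 2.5 + 3.5 = 7.2 hr
(1.2/7.2) * 10^(82.3/10) = 2.83041e+07
(2.5/7.2) * 10^(86.9/10) = 1.70062e+08
(3.5/7.2) * 10^(87.8/10) = 2.92911e+08
Sum = 2.83041e+07 + 1.70062e+08 + 2.92911e+08 = 4.91277e+08
Leq = 10*log10(4.91277e+08) = 86.913 dB


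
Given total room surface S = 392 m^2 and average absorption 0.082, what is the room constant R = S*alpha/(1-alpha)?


R = 392 * 0.082 / (1 - 0.082) = 35.015 m^2


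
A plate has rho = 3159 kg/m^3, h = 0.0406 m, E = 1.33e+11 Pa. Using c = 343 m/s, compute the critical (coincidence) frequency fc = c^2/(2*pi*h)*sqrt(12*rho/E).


12*rho/E = 12*3159/1.33e+11 = 2.85023e-07
sqrt(12*rho/E) = sqrt(2.85023e-07) = 0.000533875
c^2/(2*pi*h) = 343^2/(2*pi*0.0406) = 461193
fc = 461193 * 0.000533875 = 246.22 Hz


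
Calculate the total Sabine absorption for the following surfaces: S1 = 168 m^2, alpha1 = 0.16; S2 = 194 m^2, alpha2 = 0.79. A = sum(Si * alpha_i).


168 * 0.16 = 26.88
194 * 0.79 = 153.26
A_total = 26.88 + 153.26 = 180.14 m^2


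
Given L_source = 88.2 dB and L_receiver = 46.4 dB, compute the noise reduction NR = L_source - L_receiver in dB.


NR = L_source - L_receiver (difference between source and receiving room levels)
NR = 88.2 - 46.4 = 41.8 dB


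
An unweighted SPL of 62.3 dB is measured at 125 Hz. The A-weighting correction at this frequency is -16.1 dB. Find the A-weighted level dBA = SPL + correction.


A-weighting table: 125 Hz -> -16.1 dB correction
SPL_A = SPL + correction = 62.3 + (-16.1) = 46.2 dBA


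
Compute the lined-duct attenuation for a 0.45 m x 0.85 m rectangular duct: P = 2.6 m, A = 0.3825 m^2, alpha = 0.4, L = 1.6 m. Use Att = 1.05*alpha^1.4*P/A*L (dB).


alpha^1.4 = 0.4^1.4 = 0.277258
Attenuation rate = 1.05 * alpha^1.4 * P / A
= 1.05 * 0.277258 * 2.6 / 0.3825 = 1.97886 dB/m
Total Att = 1.97886 * 1.6 = 3.1662 dB


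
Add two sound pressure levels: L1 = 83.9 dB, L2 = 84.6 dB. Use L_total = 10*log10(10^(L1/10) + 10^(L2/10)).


10^(83.9/10) = 2.45471e+08
10^(84.6/10) = 2.88403e+08
Sum = 2.45471e+08 + 2.88403e+08 = 5.33874e+08
L_total = 10*log10(5.33874e+08) = 87.274 dB


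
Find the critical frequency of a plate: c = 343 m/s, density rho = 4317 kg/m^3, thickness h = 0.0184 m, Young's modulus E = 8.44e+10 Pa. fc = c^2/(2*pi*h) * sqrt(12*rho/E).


12*rho/E = 12*4317/8.44e+10 = 6.13791e-07
sqrt(12*rho/E) = sqrt(6.13791e-07) = 0.000783448
c^2/(2*pi*h) = 343^2/(2*pi*0.0184) = 1.01763e+06
fc = 1.01763e+06 * 0.000783448 = 797.26 Hz


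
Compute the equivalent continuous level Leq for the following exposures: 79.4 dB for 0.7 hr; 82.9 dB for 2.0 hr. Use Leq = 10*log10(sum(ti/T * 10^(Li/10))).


T_total = 0.7 + 2.0 = 2.7 hr
(0.7/2.7) * 10^(79.4/10) = 2.25805e+07
(2.0/2.7) * 10^(82.9/10) = 1.44433e+08
Sum = 2.25805e+07 + 1.44433e+08 = 1.67014e+08
Leq = 10*log10(1.67014e+08) = 82.228 dB


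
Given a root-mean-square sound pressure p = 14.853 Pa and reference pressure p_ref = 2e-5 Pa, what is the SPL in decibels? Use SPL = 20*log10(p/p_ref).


p / p_ref = 14.853 / 2e-5 = 742650
SPL = 20 * log10(742650) = 117.42 dB


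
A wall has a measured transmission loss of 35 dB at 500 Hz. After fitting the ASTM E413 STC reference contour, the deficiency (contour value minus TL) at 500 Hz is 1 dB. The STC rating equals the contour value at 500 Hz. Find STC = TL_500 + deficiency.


By ASTM E413, STC = value of the fitted reference contour at 500 Hz.
Contour value at 500 Hz = TL_500 + deficiency = 35 + 1 = 36
STC = 36


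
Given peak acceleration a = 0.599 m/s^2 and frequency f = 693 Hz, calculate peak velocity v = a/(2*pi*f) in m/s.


omega = 2*pi*f = 2*pi*693 = 4354.25 rad/s
v = a / omega = 0.599 / 4354.25 = 0.00013757 m/s


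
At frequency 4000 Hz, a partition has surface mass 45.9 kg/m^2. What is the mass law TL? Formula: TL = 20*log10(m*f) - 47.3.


m * f = 45.9 * 4000 = 183600
20*log10(183600) = 105.277 dB
TL = 105.277 - 47.3 = 57.977 dB


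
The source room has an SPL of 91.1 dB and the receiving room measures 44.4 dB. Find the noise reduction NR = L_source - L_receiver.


NR = L_source - L_receiver (difference between source and receiving room levels)
NR = 91.1 - 44.4 = 46.7 dB


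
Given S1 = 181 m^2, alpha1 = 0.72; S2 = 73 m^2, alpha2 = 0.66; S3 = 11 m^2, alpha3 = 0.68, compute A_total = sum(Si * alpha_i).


181 * 0.72 = 130.32
73 * 0.66 = 48.18
11 * 0.68 = 7.48
A_total = 130.32 + 48.18 + 7.48 = 185.98 m^2


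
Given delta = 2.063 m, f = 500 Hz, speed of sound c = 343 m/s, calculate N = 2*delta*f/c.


N = 2*delta*f/c = 2*delta/lambda, where lambda = c/f
lambda = 343 / 500 = 0.686 m
N = 2 * 2.063 / 0.686 = 6.0146


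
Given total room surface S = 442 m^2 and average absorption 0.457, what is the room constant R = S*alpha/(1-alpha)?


R = 442 * 0.457 / (1 - 0.457) = 372 m^2


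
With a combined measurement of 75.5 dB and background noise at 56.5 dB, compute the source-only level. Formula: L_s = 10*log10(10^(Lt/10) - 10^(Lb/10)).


10^(75.5/10) = 3.54813e+07
10^(56.5/10) = 446684
Difference = 3.54813e+07 - 446684 = 3.50346e+07
L_source = 10*log10(3.50346e+07) = 75.445 dB


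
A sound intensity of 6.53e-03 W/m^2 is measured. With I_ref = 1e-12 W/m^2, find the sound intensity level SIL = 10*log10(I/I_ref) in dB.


I / I_ref = 6.53e-03 / 1e-12 = 6.53e+09
SIL = 10 * log10(6.53e+09) = 98.149 dB


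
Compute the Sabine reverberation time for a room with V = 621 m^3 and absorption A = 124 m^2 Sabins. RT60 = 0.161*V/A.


RT60 = 0.161 * 621 / 124 = 0.8063 s


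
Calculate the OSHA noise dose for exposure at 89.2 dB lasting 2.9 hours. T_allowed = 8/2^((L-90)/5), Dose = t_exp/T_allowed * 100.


T_allowed = 8 / 2^((89.2 - 90)/5) = 8.9383 hr
Dose = 2.9 / 8.9383 * 100 = 32.445 %


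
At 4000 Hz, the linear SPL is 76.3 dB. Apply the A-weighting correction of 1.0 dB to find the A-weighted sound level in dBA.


A-weighting table: 4000 Hz -> 1.0 dB correction
SPL_A = SPL + correction = 76.3 + (1.0) = 77.3 dBA


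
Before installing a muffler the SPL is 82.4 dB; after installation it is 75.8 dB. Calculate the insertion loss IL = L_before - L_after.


Insertion loss = SPL without muffler - SPL with muffler
IL = 82.4 - 75.8 = 6.6 dB


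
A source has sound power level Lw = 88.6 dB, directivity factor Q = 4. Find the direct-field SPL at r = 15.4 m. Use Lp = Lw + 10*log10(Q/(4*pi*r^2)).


4*pi*r^2 = 4*pi*15.4^2 = 2980.24 m^2
Q / (4*pi*r^2) = 4 / 2980.24 = 0.00134217
Lp = 88.6 + 10*log10(0.00134217) = 59.878 dB


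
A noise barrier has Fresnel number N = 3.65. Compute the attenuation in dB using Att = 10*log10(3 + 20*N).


3 + 20*N = 3 + 20*3.65 = 76
Att = 10*log10(76) = 18.808 dB


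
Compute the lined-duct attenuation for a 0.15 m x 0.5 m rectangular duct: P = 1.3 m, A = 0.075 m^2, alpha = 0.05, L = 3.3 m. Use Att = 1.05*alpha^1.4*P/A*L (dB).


alpha^1.4 = 0.05^1.4 = 0.0150854
Attenuation rate = 1.05 * alpha^1.4 * P / A
= 1.05 * 0.0150854 * 1.3 / 0.075 = 0.274554 dB/m
Total Att = 0.274554 * 3.3 = 0.90603 dB


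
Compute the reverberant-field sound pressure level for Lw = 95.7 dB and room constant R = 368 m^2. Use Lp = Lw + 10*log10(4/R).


4/R = 4/368 = 0.0108696
Lp = 95.7 + 10*log10(0.0108696) = 76.062 dB


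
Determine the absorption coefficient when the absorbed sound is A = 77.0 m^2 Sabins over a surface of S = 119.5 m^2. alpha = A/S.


Absorption coefficient = absorbed power / incident power
alpha = A / S = 77.0 / 119.5 = 0.64435


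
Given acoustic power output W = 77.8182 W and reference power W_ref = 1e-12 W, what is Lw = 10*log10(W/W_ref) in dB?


W / W_ref = 77.8182 / 1e-12 = 7.78182e+13
Lw = 10 * log10(7.78182e+13) = 138.91 dB


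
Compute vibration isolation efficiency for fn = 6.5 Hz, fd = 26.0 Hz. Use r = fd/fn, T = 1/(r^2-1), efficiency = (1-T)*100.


r = 26.0 / 6.5 = 4
r^2 - 1 = 4^2 - 1 = 15
T = 1/15 = 0.0666667
Efficiency = (1 - 0.0666667)*100 = 93.333 %


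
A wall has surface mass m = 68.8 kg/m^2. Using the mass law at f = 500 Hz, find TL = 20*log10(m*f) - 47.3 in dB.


m * f = 68.8 * 500 = 34400
20*log10(34400) = 90.7312 dB
TL = 90.7312 - 47.3 = 43.431 dB


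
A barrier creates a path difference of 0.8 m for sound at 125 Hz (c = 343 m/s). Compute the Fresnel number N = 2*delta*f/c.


N = 2*delta*f/c = 2*delta/lambda, where lambda = c/f
lambda = 343 / 125 = 2.744 m
N = 2 * 0.8 / 2.744 = 0.58309


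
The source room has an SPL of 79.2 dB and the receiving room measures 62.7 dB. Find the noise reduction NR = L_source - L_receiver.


NR = L_source - L_receiver (difference between source and receiving room levels)
NR = 79.2 - 62.7 = 16.5 dB


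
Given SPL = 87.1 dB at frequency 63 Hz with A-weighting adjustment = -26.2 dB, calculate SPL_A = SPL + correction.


A-weighting table: 63 Hz -> -26.2 dB correction
SPL_A = SPL + correction = 87.1 + (-26.2) = 60.9 dBA


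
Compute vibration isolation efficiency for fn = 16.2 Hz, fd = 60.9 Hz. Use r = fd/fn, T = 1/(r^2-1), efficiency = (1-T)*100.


r = 60.9 / 16.2 = 3.75926
r^2 - 1 = 3.75926^2 - 1 = 13.132
T = 1/13.132 = 0.0761499
Efficiency = (1 - 0.0761499)*100 = 92.385 %


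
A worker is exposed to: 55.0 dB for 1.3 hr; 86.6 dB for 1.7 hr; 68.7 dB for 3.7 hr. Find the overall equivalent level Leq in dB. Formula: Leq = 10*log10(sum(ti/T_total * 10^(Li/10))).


T_total = 1.3 + 1.7 + 3.7 = 6.7 hr
(1.3/6.7) * 10^(55.0/10) = 61357.6
(1.7/6.7) * 10^(86.6/10) = 1.15978e+08
(3.7/6.7) * 10^(68.7/10) = 4.0938e+06
Sum = 61357.6 + 1.15978e+08 + 4.0938e+06 = 1.20133e+08
Leq = 10*log10(1.20133e+08) = 80.797 dB


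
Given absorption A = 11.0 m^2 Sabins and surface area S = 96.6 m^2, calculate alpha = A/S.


Absorption coefficient = absorbed power / incident power
alpha = A / S = 11.0 / 96.6 = 0.11387


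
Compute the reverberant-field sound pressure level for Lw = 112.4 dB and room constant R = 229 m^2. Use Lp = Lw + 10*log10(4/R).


4/R = 4/229 = 0.0174672
Lp = 112.4 + 10*log10(0.0174672) = 94.822 dB


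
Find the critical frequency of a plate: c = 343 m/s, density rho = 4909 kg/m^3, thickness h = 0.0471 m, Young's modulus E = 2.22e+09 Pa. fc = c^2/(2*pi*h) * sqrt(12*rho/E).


12*rho/E = 12*4909/2.22e+09 = 2.65351e-05
sqrt(12*rho/E) = sqrt(2.65351e-05) = 0.00515122
c^2/(2*pi*h) = 343^2/(2*pi*0.0471) = 397546
fc = 397546 * 0.00515122 = 2047.8 Hz


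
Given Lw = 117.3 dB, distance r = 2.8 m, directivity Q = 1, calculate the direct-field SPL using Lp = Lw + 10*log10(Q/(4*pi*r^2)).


4*pi*r^2 = 4*pi*2.8^2 = 98.5203 m^2
Q / (4*pi*r^2) = 1 / 98.5203 = 0.0101502
Lp = 117.3 + 10*log10(0.0101502) = 97.365 dB


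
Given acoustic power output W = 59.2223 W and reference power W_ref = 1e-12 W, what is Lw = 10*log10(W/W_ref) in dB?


W / W_ref = 59.2223 / 1e-12 = 5.92223e+13
Lw = 10 * log10(5.92223e+13) = 137.72 dB


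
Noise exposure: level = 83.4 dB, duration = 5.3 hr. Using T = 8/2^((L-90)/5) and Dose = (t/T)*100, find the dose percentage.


T_allowed = 8 / 2^((83.4 - 90)/5) = 19.9733 hr
Dose = 5.3 / 19.9733 * 100 = 26.535 %


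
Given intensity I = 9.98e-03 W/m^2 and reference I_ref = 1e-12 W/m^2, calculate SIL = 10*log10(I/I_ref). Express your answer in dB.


I / I_ref = 9.98e-03 / 1e-12 = 9.98e+09
SIL = 10 * log10(9.98e+09) = 99.991 dB


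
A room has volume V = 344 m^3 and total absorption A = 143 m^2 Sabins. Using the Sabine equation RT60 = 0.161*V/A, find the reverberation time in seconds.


RT60 = 0.161 * 344 / 143 = 0.3873 s


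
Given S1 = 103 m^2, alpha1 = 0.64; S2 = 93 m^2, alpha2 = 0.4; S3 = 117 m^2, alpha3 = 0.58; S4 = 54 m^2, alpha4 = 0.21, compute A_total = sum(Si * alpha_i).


103 * 0.64 = 65.92
93 * 0.4 = 37.2
117 * 0.58 = 67.86
54 * 0.21 = 11.34
A_total = 65.92 + 37.2 + 67.86 + 11.34 = 182.32 m^2


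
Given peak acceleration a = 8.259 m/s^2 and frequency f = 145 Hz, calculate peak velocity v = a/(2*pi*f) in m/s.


omega = 2*pi*f = 2*pi*145 = 911.062 rad/s
v = a / omega = 8.259 / 911.062 = 0.0090652 m/s


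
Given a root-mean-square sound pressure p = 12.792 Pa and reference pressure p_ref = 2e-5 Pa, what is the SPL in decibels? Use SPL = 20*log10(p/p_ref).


p / p_ref = 12.792 / 2e-5 = 639600
SPL = 20 * log10(639600) = 116.12 dB


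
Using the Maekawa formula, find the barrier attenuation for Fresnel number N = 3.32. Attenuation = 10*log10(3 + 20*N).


3 + 20*N = 3 + 20*3.32 = 69.4
Att = 10*log10(69.4) = 18.414 dB


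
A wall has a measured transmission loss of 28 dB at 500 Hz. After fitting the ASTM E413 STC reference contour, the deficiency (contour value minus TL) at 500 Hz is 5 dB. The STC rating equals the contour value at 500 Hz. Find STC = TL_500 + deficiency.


By ASTM E413, STC = value of the fitted reference contour at 500 Hz.
Contour value at 500 Hz = TL_500 + deficiency = 28 + 5 = 33
STC = 33


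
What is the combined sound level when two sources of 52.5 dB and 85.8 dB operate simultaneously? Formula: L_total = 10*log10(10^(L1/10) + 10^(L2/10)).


10^(52.5/10) = 177828
10^(85.8/10) = 3.80189e+08
Sum = 177828 + 3.80189e+08 = 3.80367e+08
L_total = 10*log10(3.80367e+08) = 85.802 dB


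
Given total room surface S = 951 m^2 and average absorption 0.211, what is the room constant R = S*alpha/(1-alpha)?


R = 951 * 0.211 / (1 - 0.211) = 254.32 m^2


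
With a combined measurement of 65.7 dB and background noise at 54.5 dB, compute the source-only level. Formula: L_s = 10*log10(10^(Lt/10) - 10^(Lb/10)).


10^(65.7/10) = 3.71535e+06
10^(54.5/10) = 281838
Difference = 3.71535e+06 - 281838 = 3.43351e+06
L_source = 10*log10(3.43351e+06) = 65.357 dB


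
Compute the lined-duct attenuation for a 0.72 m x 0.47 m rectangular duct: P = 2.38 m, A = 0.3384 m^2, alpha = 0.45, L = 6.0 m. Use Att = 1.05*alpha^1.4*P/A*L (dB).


alpha^1.4 = 0.45^1.4 = 0.326962
Attenuation rate = 1.05 * alpha^1.4 * P / A
= 1.05 * 0.326962 * 2.38 / 0.3384 = 2.41453 dB/m
Total Att = 2.41453 * 6.0 = 14.487 dB


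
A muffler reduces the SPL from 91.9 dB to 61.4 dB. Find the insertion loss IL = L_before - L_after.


Insertion loss = SPL without muffler - SPL with muffler
IL = 91.9 - 61.4 = 30.5 dB


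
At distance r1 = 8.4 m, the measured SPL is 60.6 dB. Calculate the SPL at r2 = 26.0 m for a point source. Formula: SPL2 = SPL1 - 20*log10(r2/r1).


r2/r1 = 26.0/8.4 = 3.09524
Correction = 20*log10(3.09524) = 9.81389 dB
SPL2 = 60.6 - 9.81389 = 50.786 dB


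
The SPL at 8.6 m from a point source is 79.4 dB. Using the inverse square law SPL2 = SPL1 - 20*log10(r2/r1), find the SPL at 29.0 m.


r2/r1 = 29.0/8.6 = 3.37209
Correction = 20*log10(3.37209) = 10.558 dB
SPL2 = 79.4 - 10.558 = 68.842 dB


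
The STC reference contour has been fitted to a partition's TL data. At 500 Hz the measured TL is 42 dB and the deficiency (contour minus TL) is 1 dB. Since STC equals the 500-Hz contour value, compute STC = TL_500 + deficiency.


By ASTM E413, STC = value of the fitted reference contour at 500 Hz.
Contour value at 500 Hz = TL_500 + deficiency = 42 + 1 = 43
STC = 43


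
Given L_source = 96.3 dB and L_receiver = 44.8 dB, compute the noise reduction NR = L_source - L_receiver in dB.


NR = L_source - L_receiver (difference between source and receiving room levels)
NR = 96.3 - 44.8 = 51.5 dB


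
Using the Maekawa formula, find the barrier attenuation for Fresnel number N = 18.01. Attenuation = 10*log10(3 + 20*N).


3 + 20*N = 3 + 20*18.01 = 363.2
Att = 10*log10(363.2) = 25.601 dB


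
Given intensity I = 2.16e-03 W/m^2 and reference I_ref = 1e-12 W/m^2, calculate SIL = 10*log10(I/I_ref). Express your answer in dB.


I / I_ref = 2.16e-03 / 1e-12 = 2.16e+09
SIL = 10 * log10(2.16e+09) = 93.345 dB


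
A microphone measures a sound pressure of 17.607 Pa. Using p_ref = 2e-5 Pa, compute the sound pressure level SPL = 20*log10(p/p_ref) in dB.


p / p_ref = 17.607 / 2e-5 = 880350
SPL = 20 * log10(880350) = 118.89 dB


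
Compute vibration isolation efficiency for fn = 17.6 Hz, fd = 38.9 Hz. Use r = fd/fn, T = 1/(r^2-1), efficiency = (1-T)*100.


r = 38.9 / 17.6 = 2.21023
r^2 - 1 = 2.21023^2 - 1 = 3.88512
T = 1/3.88512 = 0.257392
Efficiency = (1 - 0.257392)*100 = 74.261 %
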